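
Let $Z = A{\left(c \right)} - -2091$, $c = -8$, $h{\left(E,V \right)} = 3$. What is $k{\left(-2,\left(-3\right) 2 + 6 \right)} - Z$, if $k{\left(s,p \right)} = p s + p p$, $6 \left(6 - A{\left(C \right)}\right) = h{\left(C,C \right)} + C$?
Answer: $- \frac{12587}{6} \approx -2097.8$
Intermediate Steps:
$A{\left(C \right)} = \frac{11}{2} - \frac{C}{6}$ ($A{\left(C \right)} = 6 - \frac{3 + C}{6} = 6 - \left(\frac{1}{2} + \frac{C}{6}\right) = \frac{11}{2} - \frac{C}{6}$)
$Z = \frac{12587}{6}$ ($Z = \left(\frac{11}{2} - - \frac{4}{3}\right) - -2091 = \left(\frac{11}{2} + \frac{4}{3}\right) + 2091 = \frac{41}{6} + 2091 = \frac{12587}{6} \approx 2097.8$)
$k{\left(s,p \right)} = p^{2} + p s$ ($k{\left(s,p \right)} = p s + p^{2} = p^{2} + p s$)
$k{\left(-2,\left(-3\right) 2 + 6 \right)} - Z = \left(\left(-3\right) 2 + 6\right) \left(\left(\left(-3\right) 2 + 6\right) - 2\right) - \frac{12587}{6} = \left(-6 + 6\right) \left(\left(-6 + 6\right) - 2\right) - \frac{12587}{6} = 0 \left(0 - 2\right) - \frac{12587}{6} = 0 \left(-2\right) - \frac{12587}{6} = 0 - \frac{12587}{6} = - \frac{12587}{6}$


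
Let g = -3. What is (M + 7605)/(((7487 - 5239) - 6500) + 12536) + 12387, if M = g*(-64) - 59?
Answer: 51310823/4142 ≈ 12388.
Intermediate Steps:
M = 133 (M = -3*(-64) - 59 = 192 - 59 = 133)
(M + 7605)/(((7487 - 5239) - 6500) + 12536) + 12387 = (133 + 7605)/(((7487 - 5239) - 6500) + 12536) + 12387 = 7738/((2248 - 6500) + 12536) + 12387 = 7738/(-4252 + 12536) + 12387 = 7738/8284 + 12387 = 7738*(1/8284) + 12387 = 3869/4142 + 12387 = 51310823/4142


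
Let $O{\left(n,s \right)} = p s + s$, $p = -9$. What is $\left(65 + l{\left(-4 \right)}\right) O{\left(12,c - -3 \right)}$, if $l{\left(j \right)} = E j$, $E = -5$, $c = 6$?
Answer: $-6120$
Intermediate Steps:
$O{\left(n,s \right)} = - 8 s$ ($O{\left(n,s \right)} = - 9 s + s = - 8 s$)
$l{\left(j \right)} = - 5 j$
$\left(65 + l{\left(-4 \right)}\right) O{\left(12,c - -3 \right)} = \left(65 - -20\right) \left(- 8 \left(6 - -3\right)\right) = \left(65 + 20\right) \left(- 8 \left(6 + 3\right)\right) = 85 \left(\left(-8\right) 9\right) = 85 \left(-72\right) = -6120$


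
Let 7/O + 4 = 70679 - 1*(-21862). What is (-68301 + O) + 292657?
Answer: 20761231179/92537 ≈ 2.2436e+5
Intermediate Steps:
O = 7/92537 (O = 7/(-4 + (70679 - 1*(-21862))) = 7/(-4 + (70679 + 21862)) = 7/(-4 + 92541) = 7/92537 ≈ 7.5645e-5)
(-68301 + O) + 292657 = (-68301 + 7/92537) + 292657 = -6320369630/92537 + 292657 = 20761231179/92537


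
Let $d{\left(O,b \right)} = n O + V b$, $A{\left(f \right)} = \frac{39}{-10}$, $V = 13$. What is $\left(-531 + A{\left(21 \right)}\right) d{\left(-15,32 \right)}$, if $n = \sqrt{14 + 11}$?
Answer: $- \frac{1824009}{10} \approx -1.824 \cdot 10^{5}$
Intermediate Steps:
$n = 5$ ($n = \sqrt{25} = 5$)
$A{\left(f \right)} = - \frac{39}{10}$ ($A{\left(f \right)} = 39 \left(- \frac{1}{10}\right) = - \frac{39}{10}$)
$d{\left(O,b \right)} = 5 O + 13 b$
$\left(-531 + A{\left(21 \right)}\right) d{\left(-15,32 \right)} = \left(-531 - \frac{39}{10}\right) \left(5 \left(-15\right) + 13 \cdot 32\right) = - \frac{5349 \left(-75 + 416\right)}{10} = \left(- \frac{5349}{10}\right) 341 = - \frac{1824009}{10}$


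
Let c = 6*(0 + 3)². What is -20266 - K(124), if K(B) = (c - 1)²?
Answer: -23075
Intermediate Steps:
c = 54 (c = 6*3² = 6*9 = 54)
K(B) = 2809 (K(B) = (54 - 1)² = 53² = 2809)
-20266 - K(124) = -20266 - 1*2809 = -20266 - 2809 = -23075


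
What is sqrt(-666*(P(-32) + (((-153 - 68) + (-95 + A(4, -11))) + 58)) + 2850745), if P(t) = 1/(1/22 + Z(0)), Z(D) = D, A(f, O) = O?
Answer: sqrt(3015247) ≈ 1736.4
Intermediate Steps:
P(t) = 22 (P(t) = 1/(1/22 + 0) = 1/(1/22) = 22)
sqrt(-666*(P(-32) + (((-153 - 68) + (-95 + A(4, -11))) + 58)) + 2850745) = sqrt(-666*(22 + (((-153 - 68) + (-95 - 11)) + 58)) + 2850745) = sqrt(-666*(22 + ((-221 - 106) + 58)) + 2850745) = sqrt(-666*(22 + (-327 + 58)) + 2850745) = sqrt(-666*(22 - 269) + 2850745) = sqrt(-666*(-247) + 2850745) = sqrt(164502 + 2850745) = sqrt(3015247)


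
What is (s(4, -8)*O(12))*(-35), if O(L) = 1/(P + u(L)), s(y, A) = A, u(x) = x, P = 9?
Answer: 40/3 ≈ 13.333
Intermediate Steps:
O(L) = 1/(9 + L)
(s(4, -8)*O(12))*(-35) = -8/(9 + 12)*(-35) = -8/21*(-35) = 40/3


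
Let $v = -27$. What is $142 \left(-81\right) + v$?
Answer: $-11529$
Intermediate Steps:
$142 \left(-81\right) + v = 142 \left(-81\right) - 27 = -11502 - 27 = -11529$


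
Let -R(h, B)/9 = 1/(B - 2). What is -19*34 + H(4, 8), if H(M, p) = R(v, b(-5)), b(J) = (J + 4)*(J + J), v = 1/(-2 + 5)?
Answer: -5177/8 ≈ -647.13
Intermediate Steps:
v = 1/3 ≈ 0.33333
b(J) = 2*J*(4 + J) (b(J) = (4 + J)*(2*J) = 2*J*(4 + J))
R(h, B) = -9/(-2 + B) (R(h, B) = -9/(B - 2) = -9/(-2 + B))
H(M, p) = -9/8 (H(M, p) = -9/(-2 + 2*(-5)*(4 - 5)) = -9/(-2 + 2*(-5)*(-1)) = -9/(-2 + 10) = -9/8)
-19*34 + H(4, 8) = -19*34 - 9/8 = -646 - 9/8 = -5177/8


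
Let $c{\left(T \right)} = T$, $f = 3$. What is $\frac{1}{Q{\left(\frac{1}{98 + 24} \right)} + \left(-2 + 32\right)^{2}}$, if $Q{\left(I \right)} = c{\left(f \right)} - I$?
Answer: $\frac{122}{110165} \approx 0.0011074$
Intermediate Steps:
$Q{\left(I \right)} = 3 - I$
$\frac{1}{Q{\left(\frac{1}{98 + 24} \right)} + \left(-2 + 32\right)^{2}} = \frac{1}{\left(3 - \frac{1}{98 + 24}\right) + \left(-2 + 32\right)^{2}} = \frac{1}{\left(3 - \frac{1}{122}\right) + 30^{2}} = \frac{1}{\left(3 - \frac{1}{122}\right) + 900} = \frac{1}{\frac{365}{122} + 900} = \frac{1}{\frac{110165}{122}} = \frac{122}{110165}$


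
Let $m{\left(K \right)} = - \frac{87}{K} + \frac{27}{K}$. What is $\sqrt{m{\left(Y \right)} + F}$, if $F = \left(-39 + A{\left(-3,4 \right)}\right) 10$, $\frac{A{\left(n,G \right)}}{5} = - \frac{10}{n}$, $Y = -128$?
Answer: $\frac{i \sqrt{128370}}{24} \approx 14.929 i$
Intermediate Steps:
$A{\left(n,G \right)} = - \frac{50}{n}$ ($A{\left(n,G \right)} = 5 \left(- \frac{10}{n}\right) = - \frac{50}{n}$)
$m{\left(K \right)} = - \frac{60}{K}$
$F = - \frac{670}{3}$ ($F = \left(-39 - \frac{50}{-3}\right) 10 = \left(-39 - - \frac{50}{3}\right) 10 = \left(-39 + \frac{50}{3}\right) 10 = \left(- \frac{67}{3}\right) 10 = - \frac{670}{3} \approx -223.33$)
$\sqrt{m{\left(Y \right)} + F} = \sqrt{- \frac{60}{-128} - \frac{670}{3}} = \sqrt{\left(-60\right) \left(- \frac{1}{128}\right) - \frac{670}{3}} = \sqrt{\frac{15}{32} - \frac{670}{3}} = \sqrt{- \frac{21395}{96}} = \frac{i \sqrt{128370}}{24}$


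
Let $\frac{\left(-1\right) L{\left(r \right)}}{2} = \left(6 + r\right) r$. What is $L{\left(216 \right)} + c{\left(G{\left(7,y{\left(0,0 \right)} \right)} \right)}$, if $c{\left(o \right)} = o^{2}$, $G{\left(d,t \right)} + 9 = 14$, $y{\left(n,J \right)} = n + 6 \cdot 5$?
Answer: $-95879$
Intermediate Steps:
$y{\left(n,J \right)} = 30 + n$ ($y{\left(n,J \right)} = n + 30 = 30 + n$)
$G{\left(d,t \right)} = 5$ ($G{\left(d,t \right)} = -9 + 14 = 5$)
$L{\left(r \right)} = - 2 r \left(6 + r\right)$ ($L{\left(r \right)} = - 2 \left(6 + r\right) r = - 2 r \left(6 + r\right)$)
$L{\left(216 \right)} + c{\left(G{\left(7,y{\left(0,0 \right)} \right)} \right)} = \left(-2\right) 216 \left(6 + 216\right) + 5^{2} = \left(-2\right) 216 \cdot 222 + 25 = -95904 + 25 = -95879$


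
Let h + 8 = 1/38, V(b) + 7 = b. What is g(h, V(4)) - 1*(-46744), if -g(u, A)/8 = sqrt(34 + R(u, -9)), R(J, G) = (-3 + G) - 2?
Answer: 46744 - 16*sqrt(5) ≈ 46708.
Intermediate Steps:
V(b) = -7 + b
R(J, G) = -5 + G
h = -303/38 (h = -8 + 1/38 = -303/38 ≈ -7.9737)
g(u, A) = -16*sqrt(5) (g(u, A) = -8*sqrt(34 + (-5 - 9)) = -8*sqrt(34 - 14) = -16*sqrt(5))
g(h, V(4)) - 1*(-46744) = -16*sqrt(5) - 1*(-46744) = -16*sqrt(5) + 46744 = 46744 - 16*sqrt(5)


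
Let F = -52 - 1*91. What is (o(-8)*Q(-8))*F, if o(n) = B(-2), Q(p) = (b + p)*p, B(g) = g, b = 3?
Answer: 11440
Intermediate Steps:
Q(p) = p*(3 + p) (Q(p) = (3 + p)*p = p*(3 + p))
o(n) = -2
F = -143 (F = -52 - 91 = -143)
(o(-8)*Q(-8))*F = -(-16)*(3 - 8)*(-143) = -(-16)*(-5)*(-143) = -2*40*(-143) = -80*(-143) = 11440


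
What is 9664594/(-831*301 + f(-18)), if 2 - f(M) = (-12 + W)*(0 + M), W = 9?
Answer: -9664594/250183 ≈ -38.630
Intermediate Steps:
f(M) = 2 + 3*M (f(M) = 2 - (-12 + 9)*(0 + M) = 2 - (-3)*M = 2 + 3*M)
9664594/(-831*301 + f(-18)) = 9664594/(-831*301 + (2 + 3*(-18))) = 9664594/(-250131 + (2 - 54)) = 9664594/(-250131 - 52) = 9664594/(-250183) = 9664594*(-1/250183) = -9664594/250183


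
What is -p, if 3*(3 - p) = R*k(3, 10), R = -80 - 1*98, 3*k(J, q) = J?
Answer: -187/3 ≈ -62.333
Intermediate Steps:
k(J, q) = J/3
R = -178 (R = -80 - 98 = -178)
p = 187/3 (p = 3 - (-178)*(1/3)*3/3 = 3 - (-178)/3 = 3 - 1/3*(-178) = 3 + 178/3 = 187/3 ≈ 62.333)
-p = -1*187/3 = -187/3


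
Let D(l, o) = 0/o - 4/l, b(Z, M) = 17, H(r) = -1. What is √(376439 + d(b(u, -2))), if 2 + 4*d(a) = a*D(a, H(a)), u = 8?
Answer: 5*√60230/2 ≈ 613.54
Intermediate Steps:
D(l, o) = -4/l (D(l, o) = 0 - 4/l = -4/l)
d(a) = -3/2 (d(a) = -½ + (a*(-4/a))/4 = -½ + (¼)*(-4) = -½ - 1 = -3/2)
√(376439 + d(b(u, -2))) = √(376439 - 3/2) = √(752875/2) = 5*√60230/2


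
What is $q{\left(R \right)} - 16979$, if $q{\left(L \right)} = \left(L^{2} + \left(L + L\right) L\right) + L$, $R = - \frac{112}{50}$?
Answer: $- \frac{10603867}{625} \approx -16966.0$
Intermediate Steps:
$R = - \frac{56}{25}$ ($R = \left(-112\right) \frac{1}{50} = - \frac{56}{25} \approx -2.24$)
$q{\left(L \right)} = L + 3 L^{2}$ ($q{\left(L \right)} = \left(L^{2} + 2 L L\right) + L = \left(L^{2} + 2 L^{2}\right) + L = 3 L^{2} + L = L + 3 L^{2}$)
$q{\left(R \right)} - 16979 = - \frac{56 \left(1 + 3 \left(- \frac{56}{25}\right)\right)}{25} - 16979 = - \frac{56 \left(1 - \frac{168}{25}\right)}{25} - 16979 = \left(- \frac{56}{25}\right) \left(- \frac{143}{25}\right) - 16979 = \frac{8008}{625} - 16979 = - \frac{10603867}{625}$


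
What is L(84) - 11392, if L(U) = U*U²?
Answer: 581312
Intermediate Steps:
L(U) = U³
L(84) - 11392 = 84³ - 11392 = 592704 - 11392 = 581312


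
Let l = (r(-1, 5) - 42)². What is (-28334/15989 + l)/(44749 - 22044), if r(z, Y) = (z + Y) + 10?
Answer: 12507042/363030245 ≈ 0.034452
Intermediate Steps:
r(z, Y) = 10 + Y + z (r(z, Y) = (Y + z) + 10 = 10 + Y + z)
l = 784 (l = ((10 + 5 - 1) - 42)² = (14 - 42)² = (-28)² = 784)
(-28334/15989 + l)/(44749 - 22044) = (-28334/15989 + 784)/(44749 - 22044) = (-28334*1/15989 + 784)/22705 = (-28334/15989 + 784)*(1/22705) = (12507042/15989)*(1/22705) = 12507042/363030245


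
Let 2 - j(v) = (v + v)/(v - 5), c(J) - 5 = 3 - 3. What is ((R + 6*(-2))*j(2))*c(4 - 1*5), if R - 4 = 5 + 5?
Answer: 100/3 ≈ 33.333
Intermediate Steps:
R = 14 (R = 4 + (5 + 5) = 4 + 10 = 14)
c(J) = 5 (c(J) = 5 + (3 - 3) = 5 + 0 = 5)
j(v) = 2 - 2*v/(-5 + v) (j(v) = 2 - (v + v)/(v - 5) = 2 - 2*v/(-5 + v))
((R + 6*(-2))*j(2))*c(4 - 1*5) = ((14 + 6*(-2))*(-10/(-5 + 2)))*5 = ((14 - 12)*(-10/(-3)))*5 = (2*(-10*(-⅓)))*5 = (2*(10/3))*5 = (20/3)*5 = 100/3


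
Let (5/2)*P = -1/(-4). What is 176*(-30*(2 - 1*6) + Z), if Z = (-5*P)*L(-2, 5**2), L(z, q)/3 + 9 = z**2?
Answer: 22440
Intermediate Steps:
L(z, q) = -27 + 3*z**2
P = 1/10 (P = 2*(-1/(-4))/5 = 2*(-1*(-1/4))/5 = (2/5)*(1/4) = 1/10 ≈ 0.10000)
Z = 15/2 (Z = (-5*1/10)*(-27 + 3*(-2)**2) = -(-27 + 3*4)/2 = -(-27 + 12)/2 = -1/2*(-15) = 15/2 ≈ 7.5000)
176*(-30*(2 - 1*6) + Z) = 176*(-30*(2 - 1*6) + 15/2) = 176*(-30*(2 - 6) + 15/2) = 176*(-30*(-4) + 15/2) = 176*(120 + 15/2) = 176*(255/2) = 22440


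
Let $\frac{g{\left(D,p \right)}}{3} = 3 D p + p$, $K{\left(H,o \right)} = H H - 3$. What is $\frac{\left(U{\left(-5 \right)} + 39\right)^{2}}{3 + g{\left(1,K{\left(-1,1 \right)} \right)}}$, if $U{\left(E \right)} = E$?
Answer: $- \frac{1156}{21} \approx -55.048$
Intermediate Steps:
$K{\left(H,o \right)} = -3 + H^{2}$ ($K{\left(H,o \right)} = H^{2} - 3 = -3 + H^{2}$)
$g{\left(D,p \right)} = 3 p + 9 D p$ ($g{\left(D,p \right)} = 3 \left(3 D p + p\right) = 3 \left(p + 3 D p\right) = 3 p + 9 D p$)
$\frac{\left(U{\left(-5 \right)} + 39\right)^{2}}{3 + g{\left(1,K{\left(-1,1 \right)} \right)}} = \frac{\left(-5 + 39\right)^{2}}{3 + 3 \left(-3 + \left(-1\right)^{2}\right) \left(1 + 3 \cdot 1\right)} = \frac{34^{2}}{3 + 3 \left(-3 + 1\right) \left(1 + 3\right)} = \frac{1156}{3 + 3 \left(-2\right) 4} = \frac{1156}{3 - 24} = \frac{1156}{-21} = 1156 \left(- \frac{1}{21}\right) = - \frac{1156}{21}$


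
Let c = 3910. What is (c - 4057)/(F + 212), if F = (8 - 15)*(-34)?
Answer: -49/150 ≈ -0.32667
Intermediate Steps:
F = 238 (F = -7*(-34) = 238)
(c - 4057)/(F + 212) = (3910 - 4057)/(238 + 212) = -147/450 = -147*1/450 = -49/150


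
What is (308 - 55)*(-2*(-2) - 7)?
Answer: -759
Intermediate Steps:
(308 - 55)*(-2*(-2) - 7) = 253*(4 - 7) = 253*(-3) = -759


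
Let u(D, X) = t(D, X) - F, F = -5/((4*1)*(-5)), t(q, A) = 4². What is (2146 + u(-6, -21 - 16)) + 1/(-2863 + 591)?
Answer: 4911495/2272 ≈ 2161.8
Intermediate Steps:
t(q, A) = 16
F = ¼ (F = -5/(4*(-5)) = -5/(-20) = -5*(-1/20) = ¼ ≈ 0.25000)
u(D, X) = 63/4 (u(D, X) = 16 - 1*¼ = 16 - ¼ = 63/4)
(2146 + u(-6, -21 - 16)) + 1/(-2863 + 591) = (2146 + 63/4) + 1/(-2863 + 591) = 8647/4 + 1/(-2272) = 8647/4 - 1/2272 = 4911495/2272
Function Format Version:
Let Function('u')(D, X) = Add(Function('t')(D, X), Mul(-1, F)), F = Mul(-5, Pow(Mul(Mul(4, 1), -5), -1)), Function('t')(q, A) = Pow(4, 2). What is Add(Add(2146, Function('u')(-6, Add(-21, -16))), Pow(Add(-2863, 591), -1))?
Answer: Rational(4911495, 2272) ≈ 2161.8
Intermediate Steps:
Function('t')(q, A) = 16
F = Rational(1, 4) (F = Mul(-5, Pow(Mul(4, -5), -1)) = Mul(-5, Pow(-20, -1)) = Mul(-5, Rational(-1, 20)) = Rational(1, 4) ≈ 0.25000)
Function('u')(D, X) = Rational(63, 4) (Function('u')(D, X) = Add(16, Mul(-1, Rational(1, 4))) = Add(16, Rational(-1, 4)) = Rational(63, 4))
Add(Add(2146, Function('u')(-6, Add(-21, -16))), Pow(Add(-2863, 591), -1)) = Add(Add(2146, Rational(63, 4)), Pow(Add(-2863, 591), -1)) = Add(Rational(8647, 4), Pow(-2272, -1)) = Add(Rational(8647, 4), Rational(-1, 2272)) = Rational(4911495, 2272)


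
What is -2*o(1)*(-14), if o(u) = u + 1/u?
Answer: 56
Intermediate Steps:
o(u) = u + 1/u
-2*o(1)*(-14) = -2*(1 + 1/1)*(-14) = -2*(1 + 1)*(-14) = -2*2*(-14) = -4*(-14) = 56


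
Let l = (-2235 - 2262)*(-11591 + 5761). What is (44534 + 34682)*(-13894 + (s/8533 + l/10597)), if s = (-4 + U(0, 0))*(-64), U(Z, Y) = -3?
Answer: -11685888737618304/12917743 ≈ -9.0464e+8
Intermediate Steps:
l = 26217510 (l = -4497*(-5830) = 26217510)
s = 448 (s = (-4 - 3)*(-64) = -7*(-64) = 448)
(44534 + 34682)*(-13894 + (s/8533 + l/10597)) = (44534 + 34682)*(-13894 + (448/8533 + 26217510/10597)) = 79216*(-13894 + (448*(1/8533) + 26217510*(1/10597))) = 79216*(-13894 + (64/1219 + 26217510/10597)) = 79216*(-13894 + 31959822898/12917743) = 79216*(-147519298344/12917743) = -11685888737618304/12917743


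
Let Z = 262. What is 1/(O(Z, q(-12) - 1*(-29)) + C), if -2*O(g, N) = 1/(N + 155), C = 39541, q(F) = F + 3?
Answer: 350/13839349 ≈ 2.5290e-5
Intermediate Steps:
q(F) = 3 + F
O(g, N) = -1/(2*(155 + N)) (O(g, N) = -1/(2*(N + 155)) = -1/(2*(155 + N)))
1/(O(Z, q(-12) - 1*(-29)) + C) = 1/(-1/(310 + 2*((3 - 12) - 1*(-29))) + 39541) = 1/(-1/(310 + 2*(-9 + 29)) + 39541) = 1/(-1/(310 + 2*20) + 39541) = 1/(-1/(310 + 40) + 39541) = 1/(-1/350 + 39541) = 1/(13839349/350) = 350/13839349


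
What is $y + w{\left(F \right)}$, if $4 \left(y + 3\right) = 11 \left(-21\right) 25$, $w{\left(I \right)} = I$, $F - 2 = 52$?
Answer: $- \frac{5571}{4} \approx -1392.8$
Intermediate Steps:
$F = 54$ ($F = 2 + 52 = 54$)
$y = - \frac{5787}{4}$ ($y = -3 + \frac{11 \left(-21\right) 25}{4} = -3 + \frac{\left(-231\right) 25}{4} = -3 + \frac{1}{4} \left(-5775\right) = -3 - \frac{5775}{4} = - \frac{5787}{4} \approx -1446.8$)
$y + w{\left(F \right)} = - \frac{5787}{4} + 54 = - \frac{5571}{4}$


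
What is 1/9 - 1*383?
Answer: -3446/9 ≈ -382.89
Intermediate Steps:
1/9 - 1*383 = ⅑ - 383 = -3446/9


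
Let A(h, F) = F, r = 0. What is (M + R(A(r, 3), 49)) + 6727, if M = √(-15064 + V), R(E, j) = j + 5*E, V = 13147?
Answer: 6791 + 3*I*√213 ≈ 6791.0 + 43.784*I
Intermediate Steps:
M = 3*I*√213 (M = √(-15064 + 13147) = √(-1917) = 3*I*√213 ≈ 43.784*I)
(M + R(A(r, 3), 49)) + 6727 = (3*I*√213 + (49 + 5*3)) + 6727 = (3*I*√213 + (49 + 15)) + 6727 = (3*I*√213 + 64) + 6727 = (64 + 3*I*√213) + 6727 = 6791 + 3*I*√213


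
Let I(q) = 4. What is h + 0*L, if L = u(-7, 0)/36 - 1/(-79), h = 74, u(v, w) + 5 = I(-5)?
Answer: 74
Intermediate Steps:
u(v, w) = -1 (u(v, w) = -5 + 4 = -1)
L = -43/2844 (L = -1/36 - 1/(-79) = -1*1/36 - 1*(-1/79) = -1/36 + 1/79 = -43/2844 ≈ -0.015120)
h + 0*L = 74 + 0*(-43/2844) = 74 + 0 = 74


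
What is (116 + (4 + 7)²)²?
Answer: 56169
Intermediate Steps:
(116 + (4 + 7)²)² = (116 + 11²)² = (116 + 121)² = 237² = 56169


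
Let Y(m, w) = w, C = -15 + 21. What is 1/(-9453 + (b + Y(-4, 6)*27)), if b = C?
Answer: -1/9285 ≈ -0.00010770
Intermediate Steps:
C = 6
b = 6
1/(-9453 + (b + Y(-4, 6)*27)) = 1/(-9453 + (6 + 6*27)) = 1/(-9453 + (6 + 162)) = 1/(-9453 + 168) = 1/(-9285) = -1/9285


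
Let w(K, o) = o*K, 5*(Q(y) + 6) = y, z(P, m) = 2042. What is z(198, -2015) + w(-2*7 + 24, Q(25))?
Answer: 2032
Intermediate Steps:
Q(y) = -6 + y/5
w(K, o) = K*o
z(198, -2015) + w(-2*7 + 24, Q(25)) = 2042 + (-2*7 + 24)*(-6 + (⅕)*25) = 2042 + (-14 + 24)*(-6 + 5) = 2042 + 10*(-1) = 2042 - 10 = 2032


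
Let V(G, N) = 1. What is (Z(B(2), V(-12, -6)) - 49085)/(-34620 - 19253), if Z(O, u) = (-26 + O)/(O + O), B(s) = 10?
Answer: 14437/15845 ≈ 0.91114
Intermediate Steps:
Z(O, u) = (-26 + O)/(2*O) (Z(O, u) = (-26 + O)/((2*O)) = (-26 + O)*(1/(2*O)) = (-26 + O)/(2*O))
(Z(B(2), V(-12, -6)) - 49085)/(-34620 - 19253) = ((½)*(-26 + 10)/10 - 49085)/(-34620 - 19253) = ((½)*(⅒)*(-16) - 49085)/(-53873) = (-⅘ - 49085)*(-1/53873) = -245429/5*(-1/53873) = 14437/15845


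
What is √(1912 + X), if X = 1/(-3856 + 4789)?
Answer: √1664375901/933 ≈ 43.726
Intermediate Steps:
X = 1/933 ≈ 0.0010718
√(1912 + X) = √(1912 + 1/933) = √(1783897/933) = √1664375901/933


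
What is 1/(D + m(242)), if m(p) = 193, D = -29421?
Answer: -1/29228 ≈ -3.4214e-5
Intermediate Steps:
1/(D + m(242)) = 1/(-29421 + 193) = 1/(-29228) = -1/29228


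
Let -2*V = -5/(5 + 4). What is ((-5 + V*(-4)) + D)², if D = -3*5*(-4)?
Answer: 235225/81 ≈ 2904.0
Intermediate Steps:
V = 5/18 (V = -(-5)/(2*(5 + 4)) = -(-5)/(2*9) = -½*(-5/9) = 5/18 ≈ 0.27778)
D = 60 (D = -15*(-4) = 60)
((-5 + V*(-4)) + D)² = ((-5 + (5/18)*(-4)) + 60)² = ((-5 - 10/9) + 60)² = (-55/9 + 60)² = (485/9)² = 235225/81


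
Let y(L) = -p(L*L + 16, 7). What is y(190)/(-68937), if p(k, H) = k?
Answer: 36116/68937 ≈ 0.52390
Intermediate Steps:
y(L) = -16 - L² (y(L) = -(L*L + 16) = -(L² + 16) = -(16 + L²) = -16 - L²)
y(190)/(-68937) = (-16 - 1*190²)/(-68937) = (-16 - 1*36100)*(-1/68937) = (-16 - 36100)*(-1/68937) = -36116*(-1/68937) = 36116/68937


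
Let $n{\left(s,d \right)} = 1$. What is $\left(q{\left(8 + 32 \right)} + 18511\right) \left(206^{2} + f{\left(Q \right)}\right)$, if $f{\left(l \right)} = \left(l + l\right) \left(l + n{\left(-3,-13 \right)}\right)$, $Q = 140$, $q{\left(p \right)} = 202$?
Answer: $1532894108$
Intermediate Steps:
$f{\left(l \right)} = 2 l \left(1 + l\right)$ ($f{\left(l \right)} = \left(l + l\right) \left(l + 1\right) = 2 l \left(1 + l\right)$)
$\left(q{\left(8 + 32 \right)} + 18511\right) \left(206^{2} + f{\left(Q \right)}\right) = \left(202 + 18511\right) \left(206^{2} + 2 \cdot 140 \left(1 + 140\right)\right) = 18713 \left(42436 + 2 \cdot 140 \cdot 141\right) = 18713 \left(42436 + 39480\right) = 18713 \cdot 81916 = 1532894108$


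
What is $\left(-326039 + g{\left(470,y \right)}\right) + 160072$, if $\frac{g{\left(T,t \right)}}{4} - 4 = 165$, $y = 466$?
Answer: $-165291$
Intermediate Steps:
$g{\left(T,t \right)} = 676$ ($g{\left(T,t \right)} = 16 + 4 \cdot 165 = 16 + 660 = 676$)
$\left(-326039 + g{\left(470,y \right)}\right) + 160072 = \left(-326039 + 676\right) + 160072 = -325363 + 160072 = -165291$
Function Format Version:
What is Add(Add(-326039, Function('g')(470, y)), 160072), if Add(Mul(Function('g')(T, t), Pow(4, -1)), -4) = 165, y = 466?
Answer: -165291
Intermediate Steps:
Function('g')(T, t) = 676 (Function('g')(T, t) = Add(16, Mul(4, 165)) = Add(16, 660) = 676)
Add(Add(-326039, Function('g')(470, y)), 160072) = Add(Add(-326039, 676), 160072) = Add(-325363, 160072) = -165291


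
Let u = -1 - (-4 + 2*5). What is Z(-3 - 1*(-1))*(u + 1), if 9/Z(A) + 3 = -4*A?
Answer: -54/5 ≈ -10.800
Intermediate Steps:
u = -7 (u = -1 - (-4 + 10) = -1 - 1*6 = -1 - 6 = -7)
Z(A) = 9/(-3 - 4*A)
Z(-3 - 1*(-1))*(u + 1) = (-9/(3 + 4*(-3 - 1*(-1))))*(-7 + 1) = -9/(3 + 4*(-3 + 1))*(-6) = -9/(3 + 4*(-2))*(-6) = -9/(3 - 8)*(-6) = -9/(-5)*(-6) = -9*(-1/5)*(-6) = (9/5)*(-6) = -54/5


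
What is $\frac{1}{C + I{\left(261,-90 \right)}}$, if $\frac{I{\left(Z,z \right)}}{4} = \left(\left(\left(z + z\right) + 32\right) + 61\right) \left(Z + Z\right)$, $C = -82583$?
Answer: $- \frac{1}{264239} \approx -3.7845 \cdot 10^{-6}$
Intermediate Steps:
$I{\left(Z,z \right)} = 8 Z \left(93 + 2 z\right)$ ($I{\left(Z,z \right)} = 4 \left(\left(\left(z + z\right) + 32\right) + 61\right) \left(Z + Z\right) = 4 \left(\left(2 z + 32\right) + 61\right) 2 Z = 4 \left(\left(32 + 2 z\right) + 61\right) 2 Z = 4 \left(93 + 2 z\right) 2 Z = 4 \cdot 2 Z \left(93 + 2 z\right) = 8 Z \left(93 + 2 z\right)$)
$\frac{1}{C + I{\left(261,-90 \right)}} = \frac{1}{-82583 + 8 \cdot 261 \left(93 + 2 \left(-90\right)\right)} = \frac{1}{-82583 + 8 \cdot 261 \left(93 - 180\right)} = \frac{1}{-82583 + 8 \cdot 261 \left(-87\right)} = \frac{1}{-82583 - 181656} = \frac{1}{-264239} = - \frac{1}{264239}$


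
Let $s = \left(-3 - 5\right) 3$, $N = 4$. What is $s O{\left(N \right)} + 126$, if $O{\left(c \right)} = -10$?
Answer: $366$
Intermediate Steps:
$s = -24$ ($s = \left(-8\right) 3 = -24$)
$s O{\left(N \right)} + 126 = \left(-24\right) \left(-10\right) + 126 = 240 + 126 = 366$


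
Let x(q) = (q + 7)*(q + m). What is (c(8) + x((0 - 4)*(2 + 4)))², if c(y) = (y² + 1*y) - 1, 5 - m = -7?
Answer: 75625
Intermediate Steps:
m = 12 (m = 5 - 1*(-7) = 5 + 7 = 12)
c(y) = -1 + y + y² (c(y) = (y² + y) - 1 = (y + y²) - 1 = -1 + y + y²)
x(q) = (7 + q)*(12 + q) (x(q) = (q + 7)*(q + 12) = (7 + q)*(12 + q))
(c(8) + x((0 - 4)*(2 + 4)))² = ((-1 + 8 + 8²) + (84 + ((0 - 4)*(2 + 4))² + 19*((0 - 4)*(2 + 4))))² = ((-1 + 8 + 64) + (84 + (-4*6)² + 19*(-4*6)))² = (71 + (84 + (-24)² + 19*(-24)))² = (71 + (84 + 576 - 456))² = (71 + 204)² = 275² = 75625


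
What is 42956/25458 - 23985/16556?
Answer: 50284703/210741324 ≈ 0.23861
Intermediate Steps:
42956/25458 - 23985/16556 = 42956*(1/25458) - 23985*1/16556 = 21478/12729 - 23985/16556 = 50284703/210741324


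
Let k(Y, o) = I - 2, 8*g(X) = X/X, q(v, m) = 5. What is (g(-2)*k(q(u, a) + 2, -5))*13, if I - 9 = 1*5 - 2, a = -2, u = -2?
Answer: 65/4 ≈ 16.250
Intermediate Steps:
I = 12 (I = 9 + (1*5 - 2) = 9 + (5 - 2) = 9 + 3 = 12)
g(X) = 1/8 (g(X) = (X/X)/8 = (1/8)*1 = 1/8)
k(Y, o) = 10 (k(Y, o) = 12 - 2 = 10)
(g(-2)*k(q(u, a) + 2, -5))*13 = ((1/8)*10)*13 = (5/4)*13 = 65/4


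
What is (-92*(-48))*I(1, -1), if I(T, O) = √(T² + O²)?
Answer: 4416*√2 ≈ 6245.2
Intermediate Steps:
I(T, O) = √(O² + T²)
(-92*(-48))*I(1, -1) = (-92*(-48))*√((-1)² + 1²) = 4416*√(1 + 1) = 4416*√2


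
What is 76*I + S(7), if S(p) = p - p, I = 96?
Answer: 7296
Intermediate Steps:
S(p) = 0
76*I + S(7) = 76*96 + 0 = 7296 + 0 = 7296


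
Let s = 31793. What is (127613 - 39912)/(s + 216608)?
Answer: 87701/248401 ≈ 0.35306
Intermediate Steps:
(127613 - 39912)/(s + 216608) = (127613 - 39912)/(31793 + 216608) = 87701/248401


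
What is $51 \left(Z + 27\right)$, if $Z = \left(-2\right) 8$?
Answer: $561$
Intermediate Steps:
$Z = -16$
$51 \left(Z + 27\right) = 51 \left(-16 + 27\right) = 51 \cdot 11 = 561$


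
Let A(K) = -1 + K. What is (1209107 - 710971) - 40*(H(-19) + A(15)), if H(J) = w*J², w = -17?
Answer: 743056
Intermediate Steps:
H(J) = -17*J²
(1209107 - 710971) - 40*(H(-19) + A(15)) = (1209107 - 710971) - 40*(-17*(-19)² + (-1 + 15)) = 498136 - 40*(-17*361 + 14) = 498136 - 40*(-6137 + 14) = 498136 - 40*(-6123) = 498136 + 244920 = 743056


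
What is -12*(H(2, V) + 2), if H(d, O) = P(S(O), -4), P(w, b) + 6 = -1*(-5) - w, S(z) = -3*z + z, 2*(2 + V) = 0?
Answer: 36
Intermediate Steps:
V = -2 (V = -2 + (1/2)*0 = -2 + 0 = -2)
S(z) = -2*z
P(w, b) = -1 - w (P(w, b) = -6 + (-1*(-5) - w) = -6 + (5 - w) = -1 - w)
H(d, O) = -1 + 2*O (H(d, O) = -1 - (-2)*O = -1 + 2*O)
-12*(H(2, V) + 2) = -12*((-1 + 2*(-2)) + 2) = -12*((-1 - 4) + 2) = -12*(-5 + 2) = -12*(-3) = 36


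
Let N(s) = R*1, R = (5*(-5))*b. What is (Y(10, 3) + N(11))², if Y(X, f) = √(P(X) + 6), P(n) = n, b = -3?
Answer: 6241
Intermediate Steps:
R = 75 (R = (5*(-5))*(-3) = -25*(-3) = 75)
N(s) = 75 (N(s) = 75*1 = 75)
Y(X, f) = √(6 + X) (Y(X, f) = √(X + 6) = √(6 + X))
(Y(10, 3) + N(11))² = (√(6 + 10) + 75)² = (√16 + 75)² = (4 + 75)² = 79² = 6241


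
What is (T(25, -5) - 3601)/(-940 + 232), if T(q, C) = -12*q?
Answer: 3901/708 ≈ 5.5099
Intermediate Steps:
(T(25, -5) - 3601)/(-940 + 232) = (-12*25 - 3601)/(-940 + 232) = (-300 - 3601)/(-708) = -3901*(-1/708) = 3901/708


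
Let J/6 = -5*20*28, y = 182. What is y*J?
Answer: -3057600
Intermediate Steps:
J = -16800 (J = 6*(-5*20*28) = 6*(-100*28) = 6*(-2800) = -16800)
y*J = 182*(-16800) = -3057600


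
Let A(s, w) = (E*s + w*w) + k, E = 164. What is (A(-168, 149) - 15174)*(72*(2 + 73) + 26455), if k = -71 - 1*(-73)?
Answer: -653760165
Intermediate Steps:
k = 2 (k = -71 + 73 = 2)
A(s, w) = 2 + w**2 + 164*s (A(s, w) = (164*s + w*w) + 2 = (164*s + w**2) + 2 = (w**2 + 164*s) + 2 = 2 + w**2 + 164*s)
(A(-168, 149) - 15174)*(72*(2 + 73) + 26455) = ((2 + 149**2 + 164*(-168)) - 15174)*(72*(2 + 73) + 26455) = ((2 + 22201 - 27552) - 15174)*(72*75 + 26455) = (-5349 - 15174)*(5400 + 26455) = -20523*31855 = -653760165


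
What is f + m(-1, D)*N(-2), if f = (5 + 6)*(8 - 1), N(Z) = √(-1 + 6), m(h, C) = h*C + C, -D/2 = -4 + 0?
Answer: 77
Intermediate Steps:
D = 8 (D = -2*(-4 + 0) = -2*(-4) = 8)
m(h, C) = C + C*h (m(h, C) = C*h + C = C + C*h)
N(Z) = √5
f = 77 (f = 11*7 = 77)
f + m(-1, D)*N(-2) = 77 + (8*(1 - 1))*√5 = 77 + (8*0)*√5 = 77 + 0*√5 = 77 + 0 = 77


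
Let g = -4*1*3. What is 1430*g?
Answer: -17160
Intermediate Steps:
g = -12 (g = -4*3 = -12)
1430*g = 1430*(-12) = -17160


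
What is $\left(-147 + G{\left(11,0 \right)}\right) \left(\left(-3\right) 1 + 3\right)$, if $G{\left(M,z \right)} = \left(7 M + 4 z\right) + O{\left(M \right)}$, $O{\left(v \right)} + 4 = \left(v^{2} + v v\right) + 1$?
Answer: $0$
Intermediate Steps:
$O{\left(v \right)} = -3 + 2 v^{2}$ ($O{\left(v \right)} = -4 + \left(\left(v^{2} + v v\right) + 1\right) = -4 + \left(\left(v^{2} + v^{2}\right) + 1\right) = -4 + \left(2 v^{2} + 1\right) = -4 + \left(1 + 2 v^{2}\right) = -3 + 2 v^{2}$)
$G{\left(M,z \right)} = -3 + 2 M^{2} + 4 z + 7 M$ ($G{\left(M,z \right)} = \left(7 M + 4 z\right) + \left(-3 + 2 M^{2}\right) = \left(4 z + 7 M\right) + \left(-3 + 2 M^{2}\right) = -3 + 2 M^{2} + 4 z + 7 M$)
$\left(-147 + G{\left(11,0 \right)}\right) \left(\left(-3\right) 1 + 3\right) = \left(-147 + \left(-3 + 2 \cdot 11^{2} + 4 \cdot 0 + 7 \cdot 11\right)\right) \left(\left(-3\right) 1 + 3\right) = \left(-147 + \left(-3 + 2 \cdot 121 + 0 + 77\right)\right) \left(-3 + 3\right) = \left(-147 + \left(-3 + 242 + 0 + 77\right)\right) 0 = \left(-147 + 316\right) 0 = 169 \cdot 0 = 0$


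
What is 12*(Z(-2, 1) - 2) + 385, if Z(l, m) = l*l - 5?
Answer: 349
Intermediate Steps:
Z(l, m) = -5 + l**2 (Z(l, m) = l**2 - 5 = -5 + l**2)
12*(Z(-2, 1) - 2) + 385 = 12*((-5 + (-2)**2) - 2) + 385 = 12*((-5 + 4) - 2) + 385 = 12*(-1 - 2) + 385 = 12*(-3) + 385 = -36 + 385 = 349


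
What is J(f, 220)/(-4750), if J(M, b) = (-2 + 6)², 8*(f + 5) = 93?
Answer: -8/2375 ≈ -0.0033684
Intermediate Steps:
f = 53/8 (f = -5 + (⅛)*93 = -5 + 93/8 = 53/8 ≈ 6.6250)
J(M, b) = 16 (J(M, b) = 4² = 16)
J(f, 220)/(-4750) = 16/(-4750) = 16*(-1/4750) = -8/2375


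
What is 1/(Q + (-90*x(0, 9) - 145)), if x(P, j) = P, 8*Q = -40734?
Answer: -4/20947 ≈ -0.00019096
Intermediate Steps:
Q = -20367/4 (Q = (⅛)*(-40734) = -20367/4 ≈ -5091.8)
1/(Q + (-90*x(0, 9) - 145)) = 1/(-20367/4 + (-90*0 - 145)) = 1/(-20367/4 + (0 - 145)) = 1/(-20367/4 - 145) = 1/(-20947/4) = -4/20947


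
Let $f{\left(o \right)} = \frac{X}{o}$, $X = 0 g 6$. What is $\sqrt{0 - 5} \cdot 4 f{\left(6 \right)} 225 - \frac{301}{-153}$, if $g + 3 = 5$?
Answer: $\frac{301}{153} \approx 1.9673$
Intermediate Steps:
$g = 2$ ($g = -3 + 5 = 2$)
$X = 0$ ($X = 0 \cdot 2 \cdot 6 = 0 \cdot 6 = 0$)
$f{\left(o \right)} = 0$ ($f{\left(o \right)} = \frac{0}{o} = 0$)
$\sqrt{0 - 5} \cdot 4 f{\left(6 \right)} 225 - \frac{301}{-153} = \sqrt{0 - 5} \cdot 4 \cdot 0 \cdot 225 - \frac{301}{-153} = \sqrt{-5} \cdot 4 \cdot 0 \cdot 225 - - \frac{301}{153} = i \sqrt{5} \cdot 4 \cdot 0 \cdot 225 + \frac{301}{153} = 4 i \sqrt{5} \cdot 0 \cdot 225 + \frac{301}{153} = 0 \cdot 225 + \frac{301}{153} = 0 + \frac{301}{153} = \frac{301}{153}$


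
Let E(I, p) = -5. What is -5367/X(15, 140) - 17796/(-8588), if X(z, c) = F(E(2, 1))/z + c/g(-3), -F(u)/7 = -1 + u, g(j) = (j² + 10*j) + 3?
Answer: 519529281/480928 ≈ 1080.3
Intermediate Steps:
g(j) = 3 + j² + 10*j
F(u) = 7 - 7*u (F(u) = -7*(-1 + u) = 7 - 7*u)
X(z, c) = 42/z - c/18 (X(z, c) = (7 - 7*(-5))/z + c/(3 + (-3)² + 10*(-3)) = (7 + 35)/z + c/(3 + 9 - 30) = 42/z + c/(-18) = 42/z + c*(-1/18) = 42/z - c/18)
-5367/X(15, 140) - 17796/(-8588) = -5367/(42/15 - 1/18*140) - 17796/(-8588) = -5367/(42*(1/15) - 70/9) - 17796*(-1/8588) = -5367/(14/5 - 70/9) + 4449/2147 = -5367/(-224/45) + 4449/2147 = -5367*(-45/224) + 4449/2147 = 241515/224 + 4449/2147 = 519529281/480928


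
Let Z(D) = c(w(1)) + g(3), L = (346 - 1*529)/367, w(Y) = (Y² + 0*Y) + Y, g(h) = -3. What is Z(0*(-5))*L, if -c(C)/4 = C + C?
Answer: 3477/367 ≈ 9.4741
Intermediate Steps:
w(Y) = Y + Y² (w(Y) = (Y² + 0) + Y = Y² + Y = Y + Y²)
c(C) = -8*C (c(C) = -4*(C + C) = -8*C)
L = -183/367 (L = (346 - 529)*(1/367) = -183*1/367 = -183/367 ≈ -0.49864)
Z(D) = -19 (Z(D) = -8*(1 + 1) - 3 = -8*2 - 3 = -16 - 3 = -19)
Z(0*(-5))*L = -19*(-183/367) = 3477/367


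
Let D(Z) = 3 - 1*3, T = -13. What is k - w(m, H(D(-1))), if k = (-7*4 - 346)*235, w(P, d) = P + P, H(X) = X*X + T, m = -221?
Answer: -87448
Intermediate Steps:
D(Z) = 0 (D(Z) = 3 - 3 = 0)
H(X) = -13 + X**2 (H(X) = X*X - 13 = X**2 - 13 = -13 + X**2)
w(P, d) = 2*P
k = -87890 (k = (-28 - 346)*235 = -374*235 = -87890)
k - w(m, H(D(-1))) = -87890 - 2*(-221) = -87890 - 1*(-442) = -87890 + 442 = -87448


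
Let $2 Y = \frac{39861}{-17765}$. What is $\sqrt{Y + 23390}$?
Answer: $\frac{\sqrt{29525672989670}}{35530} \approx 152.93$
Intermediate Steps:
$Y = - \frac{39861}{35530}$ ($Y = \frac{39861 \frac{1}{-17765}}{2} = \frac{39861 \left(- \frac{1}{17765}\right)}{2} = \frac{1}{2} \left(- \frac{39861}{17765}\right) = - \frac{39861}{35530} \approx -1.1219$)
$\sqrt{Y + 23390} = \sqrt{- \frac{39861}{35530} + 23390} = \sqrt{\frac{831006839}{35530}} = \frac{\sqrt{29525672989670}}{35530}$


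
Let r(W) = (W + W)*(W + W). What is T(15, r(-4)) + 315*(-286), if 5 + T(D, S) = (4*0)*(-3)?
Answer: -90095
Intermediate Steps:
r(W) = 4*W**2 (r(W) = (2*W)*(2*W) = 4*W**2)
T(D, S) = -5 (T(D, S) = -5 + (4*0)*(-3) = -5 + 0*(-3) = -5 + 0 = -5)
T(15, r(-4)) + 315*(-286) = -5 + 315*(-286) = -5 - 90090 = -90095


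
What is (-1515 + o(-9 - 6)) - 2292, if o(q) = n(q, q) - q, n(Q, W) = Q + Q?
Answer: -3822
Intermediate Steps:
n(Q, W) = 2*Q
o(q) = q (o(q) = 2*q - q = q)
(-1515 + o(-9 - 6)) - 2292 = (-1515 + (-9 - 6)) - 2292 = (-1515 - 15) - 2292 = -1530 - 2292 = -3822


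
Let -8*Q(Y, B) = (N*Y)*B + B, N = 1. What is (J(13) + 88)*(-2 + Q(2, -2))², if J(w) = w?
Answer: 2525/16 ≈ 157.81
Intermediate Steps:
Q(Y, B) = -B/8 - B*Y/8 (Q(Y, B) = -((1*Y)*B + B)/8 = -(Y*B + B)/8 = -(B*Y + B)/8 = -(B + B*Y)/8 = -B/8 - B*Y/8)
(J(13) + 88)*(-2 + Q(2, -2))² = (13 + 88)*(-2 - ⅛*(-2)*(1 + 2))² = 101*(-2 - ⅛*(-2)*3)² = 101*(-2 + ¾)² = 101*(-5/4)² = 101*(25/16) = 2525/16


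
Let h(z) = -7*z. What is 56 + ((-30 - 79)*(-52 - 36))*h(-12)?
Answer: 805784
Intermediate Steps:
56 + ((-30 - 79)*(-52 - 36))*h(-12) = 56 + ((-30 - 79)*(-52 - 36))*(-7*(-12)) = 56 - 109*(-88)*84 = 56 + 9592*84 = 56 + 805728 = 805784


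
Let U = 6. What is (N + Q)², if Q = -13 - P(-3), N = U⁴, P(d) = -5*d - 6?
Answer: 1623076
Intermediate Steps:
P(d) = -6 - 5*d
N = 1296 (N = 6⁴ = 1296)
Q = -22 (Q = -13 - (-6 - 5*(-3)) = -13 - (-6 + 15) = -13 - 1*9 = -13 - 9 = -22)
(N + Q)² = (1296 - 22)² = 1274² = 1623076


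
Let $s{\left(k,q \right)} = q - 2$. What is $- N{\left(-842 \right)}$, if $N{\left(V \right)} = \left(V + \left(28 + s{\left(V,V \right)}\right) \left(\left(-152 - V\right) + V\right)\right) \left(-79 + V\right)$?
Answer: $113457990$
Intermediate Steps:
$s{\left(k,q \right)} = -2 + q$
$N{\left(V \right)} = \left(-3952 - 151 V\right) \left(-79 + V\right)$ ($N{\left(V \right)} = \left(V + \left(28 + \left(-2 + V\right)\right) \left(\left(-152 - V\right) + V\right)\right) \left(-79 + V\right) = \left(V + \left(26 + V\right) \left(-152\right)\right) \left(-79 + V\right) = \left(V - \left(3952 + 152 V\right)\right) \left(-79 + V\right) = \left(-3952 - 151 V\right) \left(-79 + V\right)$)
$- N{\left(-842 \right)} = - (312208 - 151 \left(-842\right)^{2} + 7977 \left(-842\right)) = - (312208 - 107053564 - 6716634) = \left(-1\right) \left(-113457990\right) = 113457990$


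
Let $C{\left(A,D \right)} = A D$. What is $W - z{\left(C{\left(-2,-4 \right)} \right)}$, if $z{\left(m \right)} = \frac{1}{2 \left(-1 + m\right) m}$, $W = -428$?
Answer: $- \frac{47937}{112} \approx -428.01$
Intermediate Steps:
$z{\left(m \right)} = \frac{1}{2 m \left(-1 + m\right)}$
$W - z{\left(C{\left(-2,-4 \right)} \right)} = -428 - \frac{1}{2 \left(\left(-2\right) \left(-4\right)\right) \left(-1 - -8\right)} = -428 - \frac{1}{2 \cdot 8 \left(-1 + 8\right)} = -428 - \frac{1}{2} \cdot \frac{1}{8} \cdot \frac{1}{7} = -428 - \frac{1}{112} = - \frac{47937}{112}$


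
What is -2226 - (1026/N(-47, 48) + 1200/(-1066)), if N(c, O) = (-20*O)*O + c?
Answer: -54699525108/24585691 ≈ -2224.9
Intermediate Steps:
N(c, O) = c - 20*O**2 (N(c, O) = -20*O**2 + c = c - 20*O**2)
-2226 - (1026/N(-47, 48) + 1200/(-1066)) = -2226 - (1026/(-47 - 20*48**2) + 1200/(-1066)) = -2226 - (1026/(-47 - 20*2304) + 1200*(-1/1066)) = -2226 - (1026/(-47 - 46080) - 600/533) = -2226 - (1026/(-46127) - 600/533) = -2226 - (1026*(-1/46127) - 600/533) = -2226 - (-1026/46127 - 600/533) = -2226 - 1*(-28223058/24585691) = -2226 + 28223058/24585691 = -54699525108/24585691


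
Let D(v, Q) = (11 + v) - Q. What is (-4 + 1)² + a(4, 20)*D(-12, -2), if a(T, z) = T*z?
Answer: 89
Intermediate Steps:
D(v, Q) = 11 + v - Q
(-4 + 1)² + a(4, 20)*D(-12, -2) = (-4 + 1)² + (4*20)*(11 - 12 - 1*(-2)) = (-3)² + 80*(11 - 12 + 2) = 9 + 80*1 = 9 + 80 = 89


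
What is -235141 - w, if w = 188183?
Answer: -423324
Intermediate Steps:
-235141 - w = -235141 - 1*188183 = -235141 - 188183 = -423324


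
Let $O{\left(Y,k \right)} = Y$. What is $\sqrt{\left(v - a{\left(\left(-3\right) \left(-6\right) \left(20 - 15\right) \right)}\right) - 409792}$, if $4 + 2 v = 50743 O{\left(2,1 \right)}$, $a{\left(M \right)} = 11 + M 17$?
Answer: $4 i \sqrt{22537} \approx 600.49 i$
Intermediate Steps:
$a{\left(M \right)} = 11 + 17 M$
$v = 50741$ ($v = -2 + \frac{50743 \cdot 2}{2} = -2 + \frac{1}{2} \cdot 101486 = -2 + 50743 = 50741$)
$\sqrt{\left(v - a{\left(\left(-3\right) \left(-6\right) \left(20 - 15\right) \right)}\right) - 409792} = \sqrt{\left(50741 - \left(11 + 17 \left(-3\right) \left(-6\right) \left(20 - 15\right)\right)\right) - 409792} = \sqrt{\left(50741 - \left(11 + 17 \cdot 18 \cdot 5\right)\right) - 409792} = \sqrt{\left(50741 - \left(11 + 17 \cdot 90\right)\right) - 409792} = \sqrt{\left(50741 - \left(11 + 1530\right)\right) - 409792} = \sqrt{\left(50741 - 1541\right) - 409792} = \sqrt{49200 - 409792} = \sqrt{-360592} = 4 i \sqrt{22537}$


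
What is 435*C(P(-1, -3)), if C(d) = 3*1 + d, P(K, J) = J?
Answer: 0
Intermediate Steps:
C(d) = 3 + d
435*C(P(-1, -3)) = 435*(3 - 3) = 435*0 = 0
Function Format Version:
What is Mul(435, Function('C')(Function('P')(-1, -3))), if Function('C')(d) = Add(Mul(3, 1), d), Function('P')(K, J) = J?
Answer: 0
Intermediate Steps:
Function('C')(d) = Add(3, d)
Mul(435, Function('C')(Function('P')(-1, -3))) = Mul(435, Add(3, -3)) = Mul(435, 0) = 0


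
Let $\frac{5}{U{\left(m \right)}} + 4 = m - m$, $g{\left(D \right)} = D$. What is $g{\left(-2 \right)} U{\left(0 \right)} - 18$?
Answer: $- \frac{31}{2} \approx -15.5$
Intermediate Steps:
$U{\left(m \right)} = - \frac{5}{4}$ ($U{\left(m \right)} = \frac{5}{-4 + \left(m - m\right)} = \frac{5}{-4 + 0} = \frac{5}{-4} = 5 \left(- \frac{1}{4}\right) = - \frac{5}{4}$)
$g{\left(-2 \right)} U{\left(0 \right)} - 18 = \left(-2\right) \left(- \frac{5}{4}\right) - 18 = \frac{5}{2} - 18 = - \frac{31}{2}$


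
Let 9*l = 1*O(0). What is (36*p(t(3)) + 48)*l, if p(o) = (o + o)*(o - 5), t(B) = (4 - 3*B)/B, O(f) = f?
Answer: 0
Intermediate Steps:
t(B) = (4 - 3*B)/B
p(o) = 2*o*(-5 + o) (p(o) = (2*o)*(-5 + o) = 2*o*(-5 + o))
l = 0 (l = (1*0)/9 = (1/9)*0 = 0)
(36*p(t(3)) + 48)*l = (36*(2*(-3 + 4/3)*(-5 + (-3 + 4/3))) + 48)*0 = (36*(2*(-5/3)*(-5 - 5/3)) + 48)*0 = (36*(2*(-5/3)*(-20/3)) + 48)*0 = (36*(200/9) + 48)*0 = (800 + 48)*0 = 848*0 = 0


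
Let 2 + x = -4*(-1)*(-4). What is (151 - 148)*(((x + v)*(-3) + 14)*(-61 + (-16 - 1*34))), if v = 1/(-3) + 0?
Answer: -22977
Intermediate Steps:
v = -1/3 (v = -1/3 + 0 = -1/3 ≈ -0.33333)
x = -18 (x = -2 - 4*(-1)*(-4) = -2 + 4*(-4) = -2 - 16 = -18)
(151 - 148)*(((x + v)*(-3) + 14)*(-61 + (-16 - 1*34))) = (151 - 148)*(((-18 - 1/3)*(-3) + 14)*(-61 + (-16 - 1*34))) = 3*((-55/3*(-3) + 14)*(-61 + (-16 - 34))) = 3*((55 + 14)*(-61 - 50)) = 3*(69*(-111)) = 3*(-7659) = -22977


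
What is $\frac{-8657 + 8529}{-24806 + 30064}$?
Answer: $- \frac{64}{2629} \approx -0.024344$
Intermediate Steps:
$\frac{-8657 + 8529}{-24806 + 30064} = - \frac{128}{5258} = \left(-128\right) \frac{1}{5258} = - \frac{64}{2629}$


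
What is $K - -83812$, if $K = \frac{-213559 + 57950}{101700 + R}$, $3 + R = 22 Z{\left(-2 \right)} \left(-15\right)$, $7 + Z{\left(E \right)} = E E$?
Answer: $\frac{8606247235}{102687} \approx 83811.0$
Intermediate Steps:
$Z{\left(E \right)} = -7 + E^{2}$ ($Z{\left(E \right)} = -7 + E E = -7 + E^{2}$)
$R = 987$ ($R = -3 + 22 \left(-7 + \left(-2\right)^{2}\right) \left(-15\right) = -3 + 22 \left(-7 + 4\right) \left(-15\right) = -3 + 22 \left(-3\right) \left(-15\right) = -3 - -990 = -3 + 990 = 987$)
$K = - \frac{155609}{102687}$ ($K = \frac{-213559 + 57950}{101700 + 987} = - \frac{155609}{102687} \approx -1.5154$)
$K - -83812 = - \frac{155609}{102687} - -83812 = - \frac{155609}{102687} + 83812 = \frac{8606247235}{102687}$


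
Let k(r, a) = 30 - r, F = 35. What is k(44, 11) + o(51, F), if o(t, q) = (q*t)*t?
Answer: 91021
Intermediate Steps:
o(t, q) = q*t²
k(44, 11) + o(51, F) = (30 - 1*44) + 35*51² = (30 - 44) + 35*2601 = -14 + 91035 = 91021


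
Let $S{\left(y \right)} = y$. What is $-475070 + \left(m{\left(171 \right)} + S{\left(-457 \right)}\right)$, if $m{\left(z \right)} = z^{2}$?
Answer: $-446286$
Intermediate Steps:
$-475070 + \left(m{\left(171 \right)} + S{\left(-457 \right)}\right) = -475070 - \left(457 - 171^{2}\right) = -475070 + \left(29241 - 457\right) = -475070 + 28784 = -446286$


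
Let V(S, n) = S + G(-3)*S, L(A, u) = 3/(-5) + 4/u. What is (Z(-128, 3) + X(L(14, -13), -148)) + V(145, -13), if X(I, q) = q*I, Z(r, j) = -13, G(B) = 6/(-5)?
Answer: 6002/65 ≈ 92.339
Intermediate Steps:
G(B) = -6/5 (G(B) = 6*(-⅕) = -6/5)
L(A, u) = -⅗ + 4/u (L(A, u) = 3*(-⅕) + 4/u = -⅗ + 4/u)
X(I, q) = I*q
V(S, n) = -S/5 (V(S, n) = S - 6*S/5 = -S/5)
(Z(-128, 3) + X(L(14, -13), -148)) + V(145, -13) = (-13 + (-⅗ + 4/(-13))*(-148)) - ⅕*145 = (-13 + (-⅗ + 4*(-1/13))*(-148)) - 29 = (-13 + (-⅗ - 4/13)*(-148)) - 29 = (-13 - 59/65*(-148)) - 29 = (-13 + 8732/65) - 29 = 7887/65 - 29 = 6002/65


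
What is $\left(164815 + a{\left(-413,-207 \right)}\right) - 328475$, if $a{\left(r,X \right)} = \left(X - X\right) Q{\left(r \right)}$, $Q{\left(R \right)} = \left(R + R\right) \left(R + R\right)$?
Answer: $-163660$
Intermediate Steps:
$Q{\left(R \right)} = 4 R^{2}$ ($Q{\left(R \right)} = 2 R 2 R = 4 R^{2}$)
$a{\left(r,X \right)} = 0$ ($a{\left(r,X \right)} = \left(X - X\right) 4 r^{2} = 0 \cdot 4 r^{2} = 0$)
$\left(164815 + a{\left(-413,-207 \right)}\right) - 328475 = \left(164815 + 0\right) - 328475 = 164815 - 328475 = -163660$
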